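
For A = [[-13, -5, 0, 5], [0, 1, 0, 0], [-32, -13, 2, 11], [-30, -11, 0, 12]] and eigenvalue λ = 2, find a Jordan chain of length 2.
We seek v_1 ∈ ker((A - 2I)^2) \ ker(A - 2I), then set v_{i+1} = (A - 2I) v_i.

One such chain is v_1 = [[1, 0, 4, 3]]^T, v_2 = [[0, 0, 1, 0]]^T. Check: (A - 2I) v_2 = [[0, 0, 0, 0]]^T = 0.

v_1 = [[1, 0, 4, 3]]^T, v_2 = [[0, 0, 1, 0]]^T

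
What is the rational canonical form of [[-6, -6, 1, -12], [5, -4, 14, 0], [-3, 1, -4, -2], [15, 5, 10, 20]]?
The invariant factors of A (the non-unit diagonal entries of the Smith normal form of xI - A over ℚ[x]) are (x - 6)(x^3 + 3x - 5), each dividing the next. The characteristic polynomial is their product, (x - 6)(x^3 + 3x - 5).

The rational canonical form is the block-diagonal matrix of companion matrices C(f_i):
R = [[0, 0, 0, -30], [1, 0, 0, 23], [0, 1, 0, -3], [0, 0, 1, 6]].

Note the characteristic polynomial does not split into linear factors over ℚ, so A has no Jordan form over ℚ; the rational canonical form exists over any field.

R = [[0, 0, 0, -30], [1, 0, 0, 23], [0, 1, 0, -3], [0, 0, 1, 6]]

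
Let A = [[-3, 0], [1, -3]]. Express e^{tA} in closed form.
A has Jordan form J = [[-3, 1], [0, -3]] with A = PJP^{-1}, so e^{tA} = P e^{tJ} P^{-1}.

For a Jordan block J_k(λ), e^{tJ_k(λ)} = e^{λt} · (I + tN + t^2 N^2/2! + ... + t^{k-1} N^{k-1}/(k-1)!) where N is the nilpotent superdiagonal part.

Assembling the blocks and conjugating back gives the entries of e^{tA} as shown above.

e^{tA} = [[e^{-3*t}, 0], [t*e^{-3*t}, e^{-3*t}]]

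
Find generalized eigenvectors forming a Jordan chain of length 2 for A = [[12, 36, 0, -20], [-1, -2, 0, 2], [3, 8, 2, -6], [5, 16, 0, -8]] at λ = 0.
v_1 = [[-9, 1, -2, -4]]^T, v_2 = [[8, -1, 1, 3]]^T

We seek v_1 ∈ ker(A^2) \ ker(A), then set v_{i+1} = A v_i.

One such chain is v_1 = [[-9, 1, -2, -4]]^T, v_2 = [[8, -1, 1, 3]]^T. Check: A v_2 = [[0, 0, 0, 0]]^T = 0.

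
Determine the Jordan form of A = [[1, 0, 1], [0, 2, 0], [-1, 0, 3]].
J = [[2, 1, 0], [0, 2, 0], [0, 0, 2]]

The characteristic polynomial is det(xI - A) = (x - 2)^3, so the eigenvalues are 2 (algebraic multiplicity 3).

For λ = 2: rank(A - 2I) = 1, rank((A - 2I)^2) = 0. The eigenspace has dimension 3 - 1 = 2, so there are 2 Jordan blocks; the rank sequence gives block sizes [2, 1].

Assembling the blocks gives the Jordan form J above.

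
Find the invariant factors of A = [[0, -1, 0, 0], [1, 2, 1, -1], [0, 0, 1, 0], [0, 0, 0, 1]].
x - 1, (x - 1)^3

The Jordan structure of A has elementary divisors (x - 1)^3, (x - 1). Arranging the block sizes at each eigenvalue in decreasing order and taking row products gives the invariant factors.

Invariant factors (smallest first, each dividing the next): x - 1, (x - 1)^3.

Check: the last factor (x - 1)^3 is the minimal polynomial, and the product (x - 1)^4 is the characteristic polynomial.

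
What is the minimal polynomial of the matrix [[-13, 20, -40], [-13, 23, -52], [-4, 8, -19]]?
The characteristic polynomial factors as (x + 3)^3. The minimal polynomial is ∏(x - λ)^{k_λ} where k_λ is the size of the largest Jordan block at λ.

For λ = -3: rank(A + 3I) = 1, and the largest Jordan block has size 2 (the smallest k with rank((A + 3I)^k) = rank((A + 3I)^(k+1))).

So m_A(x) = (x + 3)^2.

m_A(x) = (x + 3)^2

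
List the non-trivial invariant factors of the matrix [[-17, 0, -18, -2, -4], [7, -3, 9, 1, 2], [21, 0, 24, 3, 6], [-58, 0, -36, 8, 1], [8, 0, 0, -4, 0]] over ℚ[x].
The Jordan structure of A has elementary divisors (x + 3), (x + 3), (x - 6)^3. Arranging the block sizes at each eigenvalue in decreasing order and taking row products gives the invariant factors.

Invariant factors (smallest first, each dividing the next): x + 3, (x - 6)^3(x + 3).

Check: the last factor (x - 6)^3(x + 3) is the minimal polynomial, and the product (x - 6)^3(x + 3)^2 is the characteristic polynomial.

x + 3, (x - 6)^3(x + 3)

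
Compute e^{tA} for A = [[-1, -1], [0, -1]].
A has Jordan form J = [[-1, 1], [0, -1]] with A = PJP^{-1}, so e^{tA} = P e^{tJ} P^{-1}.

For a Jordan block J_k(λ), e^{tJ_k(λ)} = e^{λt} · (I + tN + t^2 N^2/2! + ... + t^{k-1} N^{k-1}/(k-1)!) where N is the nilpotent superdiagonal part.

Assembling the blocks and conjugating back gives the entries of e^{tA} as shown above.

e^{tA} = [[e^{-t}, -t*e^{-t}], [0, e^{-t}]]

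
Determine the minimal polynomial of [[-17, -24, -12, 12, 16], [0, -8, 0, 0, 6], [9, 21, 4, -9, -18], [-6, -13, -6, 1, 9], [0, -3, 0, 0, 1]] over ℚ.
The characteristic polynomial factors as (x + 2)^2(x + 5)^3. The minimal polynomial is ∏(x - λ)^{k_λ} where k_λ is the size of the largest Jordan block at λ.

For λ = -5: rank(A + 5I) = 3, and the largest Jordan block has size 2 (the smallest k with rank((A + 5I)^k) = rank((A + 5I)^(k+1))).
For λ = -2: rank(A + 2I) = 4, and the largest Jordan block has size 2 (the smallest k with rank((A + 2I)^k) = rank((A + 2I)^(k+1))).

So m_A(x) = (x + 2)^2(x + 5)^2.

m_A(x) = (x + 2)^2(x + 5)^2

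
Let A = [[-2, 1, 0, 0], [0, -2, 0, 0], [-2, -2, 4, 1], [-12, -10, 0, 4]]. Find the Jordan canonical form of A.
The characteristic polynomial is det(xI - A) = (x - 4)^2(x + 2)^2, so the eigenvalues are -2 (algebraic multiplicity 2), 4 (algebraic multiplicity 2).

For λ = -2: rank(A + 2I) = 3, rank((A + 2I)^2) = 2. The eigenspace has dimension 4 - 3 = 1, so there is 1 Jordan block; the rank sequence gives block sizes [2].

For λ = 4: rank(A - 4I) = 3, rank((A - 4I)^2) = 2. The eigenspace has dimension 4 - 3 = 1, so there is 1 Jordan block; the rank sequence gives block sizes [2].

Assembling the blocks gives the Jordan form J above.

J = [[-2, 1, 0, 0], [0, -2, 0, 0], [0, 0, 4, 1], [0, 0, 0, 4]]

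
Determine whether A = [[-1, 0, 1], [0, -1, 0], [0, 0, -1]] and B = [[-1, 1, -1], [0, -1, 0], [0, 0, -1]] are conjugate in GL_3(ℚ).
Two matrices over a field are similar if and only if they have the same invariant factors.

Both A and B have characteristic polynomial (x + 1)^3 and minimal polynomial (x + 1)^2. Computing further, both have invariant factors x + 1, (x + 1)^2. Hence A and B are similar.

Yes.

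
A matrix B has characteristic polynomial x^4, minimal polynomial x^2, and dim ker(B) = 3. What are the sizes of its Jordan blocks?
λ = 0: algebraic multiplicity 4 (exponent in χ_B), largest block size 2 (exponent in m_B), 3 blocks (geometric multiplicity). These force block sizes [2, 1, 1].

Jordan blocks: (0, 2), (0, 1), (0, 1)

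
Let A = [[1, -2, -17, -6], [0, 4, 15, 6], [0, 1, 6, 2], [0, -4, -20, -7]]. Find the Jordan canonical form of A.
The characteristic polynomial is det(xI - A) = (x - 1)^4, so the eigenvalues are 1 (algebraic multiplicity 4).

For λ = 1: rank(A - I) = 2, rank((A - I)^2) = 1, rank((A - I)^3) = 0. The eigenspace has dimension 4 - 2 = 2, so there are 2 Jordan blocks; the rank sequence gives block sizes [3, 1].

Assembling the blocks gives the Jordan form J above.

J = [[1, 1, 0, 0], [0, 1, 1, 0], [0, 0, 1, 0], [0, 0, 0, 1]]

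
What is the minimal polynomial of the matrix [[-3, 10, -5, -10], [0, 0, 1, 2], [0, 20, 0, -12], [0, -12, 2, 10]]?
The characteristic polynomial factors as (x - 6)(x - 2)^2(x + 3). The minimal polynomial is ∏(x - λ)^{k_λ} where k_λ is the size of the largest Jordan block at λ.

For λ = -3: rank(A + 3I) = 3, and the largest Jordan block has size 1 (the smallest k with rank((A + 3I)^k) = rank((A + 3I)^(k+1))).
For λ = 2: rank(A - 2I) = 3, and the largest Jordan block has size 2 (the smallest k with rank((A - 2I)^k) = rank((A - 2I)^(k+1))).
For λ = 6: rank(A - 6I) = 3, and the largest Jordan block has size 1 (the smallest k with rank((A - 6I)^k) = rank((A - 6I)^(k+1))).

So m_A(x) = (x - 6)(x - 2)^2(x + 3).

m_A(x) = (x - 6)(x - 2)^2(x + 3)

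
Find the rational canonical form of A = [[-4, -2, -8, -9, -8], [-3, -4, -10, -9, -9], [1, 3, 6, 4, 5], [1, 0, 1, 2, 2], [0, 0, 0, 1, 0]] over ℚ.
The invariant factors of A (the non-unit diagonal entries of the Smith normal form of xI - A over ℚ[x]) are x^2(x^3 - x - 1), each dividing the next. The characteristic polynomial is their product, x^2(x^3 - x - 1).

The rational canonical form is the block-diagonal matrix of companion matrices C(f_i):
R = [[0, 0, 0, 0, 0], [1, 0, 0, 0, 0], [0, 1, 0, 0, 1], [0, 0, 1, 0, 1], [0, 0, 0, 1, 0]].

Note the characteristic polynomial does not split into linear factors over ℚ, so A has no Jordan form over ℚ; the rational canonical form exists over any field.

R = [[0, 0, 0, 0, 0], [1, 0, 0, 0, 0], [0, 1, 0, 0, 1], [0, 0, 1, 0, 1], [0, 0, 0, 1, 0]]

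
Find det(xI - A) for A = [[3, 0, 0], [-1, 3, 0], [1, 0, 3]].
χ_A(x) = (x - 3)^3

xI - A = [[x - 3, 0, 0], [1, x - 3, 0], [-1, 0, x - 3]].

Expanding det(xI - A) along the first row:
det(xI - A) = + (x - 3)·det([[x - 3, 0], [0, x - 3]]) - (0)·det([[1, 0], [-1, x - 3]]) + (0)·det([[1, x - 3], [-1, 0]]).

Evaluating gives χ_A(x) = x^3 - 9x^2 + 27x - 27 = (x - 3)^3.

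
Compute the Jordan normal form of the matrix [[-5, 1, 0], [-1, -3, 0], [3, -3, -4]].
J = [[-4, 1, 0], [0, -4, 0], [0, 0, -4]]

The characteristic polynomial is det(xI - A) = (x + 4)^3, so the eigenvalues are -4 (algebraic multiplicity 3).

For λ = -4: rank(A + 4I) = 1, rank((A + 4I)^2) = 0. The eigenspace has dimension 3 - 1 = 2, so there are 2 Jordan blocks; the rank sequence gives block sizes [2, 1].

Assembling the blocks gives the Jordan form J above.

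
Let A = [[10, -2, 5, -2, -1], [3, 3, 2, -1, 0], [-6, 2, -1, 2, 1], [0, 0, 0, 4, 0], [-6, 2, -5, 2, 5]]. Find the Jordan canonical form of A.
The characteristic polynomial is det(xI - A) = (x - 5)(x - 4)^4, so the eigenvalues are 4 (algebraic multiplicity 4), 5 (algebraic multiplicity 1).

For λ = 4: rank(A - 4I) = 2, rank((A - 4I)^2) = 1. The eigenspace has dimension 5 - 2 = 3, so there are 3 Jordan blocks; the rank sequence gives block sizes [2, 1, 1].

For λ = 5: algebraic multiplicity 1 gives one 1×1 block.

Assembling the blocks gives the Jordan form J above.

J = [[4, 1, 0, 0, 0], [0, 4, 0, 0, 0], [0, 0, 4, 0, 0], [0, 0, 0, 4, 0], [0, 0, 0, 0, 5]]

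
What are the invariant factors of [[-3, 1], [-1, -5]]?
(x + 4)^2

The Jordan structure of A has elementary divisors (x + 4)^2. Arranging the block sizes at each eigenvalue in decreasing order and taking row products gives the invariant factors.

Invariant factors (smallest first, each dividing the next): (x + 4)^2.

Check: the last factor (x + 4)^2 is the minimal polynomial, and the product (x + 4)^2 is the characteristic polynomial.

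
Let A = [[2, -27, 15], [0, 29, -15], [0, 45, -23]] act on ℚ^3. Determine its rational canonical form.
The invariant factors of A (the non-unit diagonal entries of the Smith normal form of xI - A over ℚ[x]) are x - 2, (x - 4)(x - 2), each dividing the next. The characteristic polynomial is their product, (x - 4)(x - 2)^2.

The rational canonical form is the block-diagonal matrix of companion matrices C(f_i):
R = [[2, 0, 0], [0, 0, -8], [0, 1, 6]].

R = [[2, 0, 0], [0, 0, -8], [0, 1, 6]]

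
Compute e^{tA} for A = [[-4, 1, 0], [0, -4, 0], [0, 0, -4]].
A has Jordan form J = [[-4, 1, 0], [0, -4, 0], [0, 0, -4]] with A = PJP^{-1}, so e^{tA} = P e^{tJ} P^{-1}.

For a Jordan block J_k(λ), e^{tJ_k(λ)} = e^{λt} · (I + tN + t^2 N^2/2! + ... + t^{k-1} N^{k-1}/(k-1)!) where N is the nilpotent superdiagonal part.

Assembling the blocks and conjugating back gives the entries of e^{tA} as shown above.

e^{tA} = [[e^{-4*t}, t*e^{-4*t}, 0], [0, e^{-4*t}, 0], [0, 0, e^{-4*t}]]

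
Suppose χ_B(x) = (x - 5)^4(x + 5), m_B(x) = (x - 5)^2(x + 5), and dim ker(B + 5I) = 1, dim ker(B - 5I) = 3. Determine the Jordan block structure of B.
λ = -5: algebraic multiplicity 1 (exponent in χ_B), largest block size 1 (exponent in m_B), 1 block (geometric multiplicity). This forces block sizes [1].
λ = 5: algebraic multiplicity 4 (exponent in χ_B), largest block size 2 (exponent in m_B), 3 blocks (geometric multiplicity). These force block sizes [2, 1, 1].

Jordan blocks: (-5, 1), (5, 2), (5, 1), (5, 1)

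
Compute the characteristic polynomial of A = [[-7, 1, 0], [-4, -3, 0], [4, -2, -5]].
χ_A(x) = (x + 5)^3

xI - A = [[x + 7, -1, 0], [4, x + 3, 0], [-4, 2, x + 5]].

Expanding det(xI - A) along the first row:
det(xI - A) = + (x + 7)·det([[x + 3, 0], [2, x + 5]]) - (-1)·det([[4, 0], [-4, x + 5]]) + (0)·det([[4, x + 3], [-4, 2]]).

Evaluating gives χ_A(x) = x^3 + 15x^2 + 75x + 125 = (x + 5)^3.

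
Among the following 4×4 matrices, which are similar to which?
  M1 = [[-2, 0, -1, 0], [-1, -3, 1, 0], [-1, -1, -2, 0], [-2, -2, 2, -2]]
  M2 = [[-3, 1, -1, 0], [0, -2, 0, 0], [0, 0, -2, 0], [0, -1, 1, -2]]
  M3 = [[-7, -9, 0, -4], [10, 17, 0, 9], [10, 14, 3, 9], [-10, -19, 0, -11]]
Characteristic polynomials: χ_{M1} = (x + 2)^3(x + 3), χ_{M2} = (x + 2)^3(x + 3), χ_{M3} = (x - 3)^2(x + 2)^2.

{M1, M2}: invariant factors x + 2, (x + 2)^2(x + 3).

{M3}: invariant factors x - 3, (x - 3)(x + 2)^2.

Matrices are similar if and only if their invariant-factor lists agree; the partition into similarity classes is {M1, M2}, {M3}.

2 classes: {M1, M2}, {M3}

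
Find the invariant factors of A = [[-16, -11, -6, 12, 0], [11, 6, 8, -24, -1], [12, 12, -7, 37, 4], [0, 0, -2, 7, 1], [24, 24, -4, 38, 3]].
(x - 1)^3(x + 5)^2

The Jordan structure of A has elementary divisors (x + 5)^2, (x - 1)^3. Arranging the block sizes at each eigenvalue in decreasing order and taking row products gives the invariant factors.

Invariant factors (smallest first, each dividing the next): (x - 1)^3(x + 5)^2.

Check: the last factor (x - 1)^3(x + 5)^2 is the minimal polynomial, and the product (x - 1)^3(x + 5)^2 is the characteristic polynomial.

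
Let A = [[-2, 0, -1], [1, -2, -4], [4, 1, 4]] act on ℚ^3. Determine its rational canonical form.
The invariant factors of A (the non-unit diagonal entries of the Smith normal form of xI - A over ℚ[x]) are x^3 - 4x + 1, each dividing the next. The characteristic polynomial is their product, x^3 - 4x + 1.

The rational canonical form is the block-diagonal matrix of companion matrices C(f_i):
R = [[0, 0, -1], [1, 0, 4], [0, 1, 0]].

Note the characteristic polynomial does not split into linear factors over ℚ, so A has no Jordan form over ℚ; the rational canonical form exists over any field.

R = [[0, 0, -1], [1, 0, 4], [0, 1, 0]]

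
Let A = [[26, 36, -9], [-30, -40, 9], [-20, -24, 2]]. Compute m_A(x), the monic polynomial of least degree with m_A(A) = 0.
The characteristic polynomial factors as (x + 4)^3. The minimal polynomial is ∏(x - λ)^{k_λ} where k_λ is the size of the largest Jordan block at λ.

For λ = -4: rank(A + 4I) = 1, and the largest Jordan block has size 2 (the smallest k with rank((A + 4I)^k) = rank((A + 4I)^(k+1))).

So m_A(x) = (x + 4)^2.

m_A(x) = (x + 4)^2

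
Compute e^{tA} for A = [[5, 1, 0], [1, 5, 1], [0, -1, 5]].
A has Jordan form J = [[5, 1, 0], [0, 5, 1], [0, 0, 5]] with A = PJP^{-1}, so e^{tA} = P e^{tJ} P^{-1}.

For a Jordan block J_k(λ), e^{tJ_k(λ)} = e^{λt} · (I + tN + t^2 N^2/2! + ... + t^{k-1} N^{k-1}/(k-1)!) where N is the nilpotent superdiagonal part.

Assembling the blocks and conjugating back gives the entries of e^{tA} as shown above.

e^{tA} = [[(t^2 + 2)*e^{5*t}/2, t*e^{5*t}, t^2*e^{5*t}/2], [t*e^{5*t}, e^{5*t}, t*e^{5*t}], [-t^2*e^{5*t}/2, -t*e^{5*t}, (2 - t^2)*e^{5*t}/2]]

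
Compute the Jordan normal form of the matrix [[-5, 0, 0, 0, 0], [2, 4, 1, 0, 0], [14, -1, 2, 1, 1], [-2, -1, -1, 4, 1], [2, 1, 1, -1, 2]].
J = [[-5, 0, 0, 0, 0], [0, 3, 1, 0, 0], [0, 0, 3, 1, 0], [0, 0, 0, 3, 0], [0, 0, 0, 0, 3]]

The characteristic polynomial is det(xI - A) = (x - 3)^4(x + 5), so the eigenvalues are -5 (algebraic multiplicity 1), 3 (algebraic multiplicity 4).

For λ = -5: algebraic multiplicity 1 gives one 1×1 block.

For λ = 3: rank(A - 3I) = 3, rank((A - 3I)^2) = 2, rank((A - 3I)^3) = 1. The eigenspace has dimension 5 - 3 = 2, so there are 2 Jordan blocks; the rank sequence gives block sizes [3, 1].

Assembling the blocks gives the Jordan form J above.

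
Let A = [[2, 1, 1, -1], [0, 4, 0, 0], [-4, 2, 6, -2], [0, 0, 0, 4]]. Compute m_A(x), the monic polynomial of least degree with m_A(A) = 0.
m_A(x) = (x - 4)^2

The characteristic polynomial factors as (x - 4)^4. The minimal polynomial is ∏(x - λ)^{k_λ} where k_λ is the size of the largest Jordan block at λ.

For λ = 4: rank(A - 4I) = 1, and the largest Jordan block has size 2 (the smallest k with rank((A - 4I)^k) = rank((A - 4I)^(k+1))).

So m_A(x) = (x - 4)^2.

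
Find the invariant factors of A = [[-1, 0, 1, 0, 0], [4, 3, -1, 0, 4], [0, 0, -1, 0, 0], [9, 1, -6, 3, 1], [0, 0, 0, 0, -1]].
The Jordan structure of A has elementary divisors (x + 1)^2, (x + 1), (x - 3)^2. Arranging the block sizes at each eigenvalue in decreasing order and taking row products gives the invariant factors.

Invariant factors (smallest first, each dividing the next): x + 1, (x - 3)^2(x + 1)^2.

Check: the last factor (x - 3)^2(x + 1)^2 is the minimal polynomial, and the product (x - 3)^2(x + 1)^3 is the characteristic polynomial.

x + 1, (x - 3)^2(x + 1)^2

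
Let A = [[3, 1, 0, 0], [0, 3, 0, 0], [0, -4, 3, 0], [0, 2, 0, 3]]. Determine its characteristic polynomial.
χ_A(x) = (x - 3)^4

xI - A = [[x - 3, -1, 0, 0], [0, x - 3, 0, 0], [0, 4, x - 3, 0], [0, -2, 0, x - 3]].

Expanding det(xI - A) along the first row:
det(xI - A) = + (x - 3)·det([[x - 3, 0, 0], [4, x - 3, 0], [-2, 0, x - 3]]) - (-1)·det([[0, 0, 0], [0, x - 3, 0], [0, 0, x - 3]]) + (0)·det([[0, x - 3, 0], [0, 4, 0], [0, -2, x - 3]]) - (0)·det([[0, x - 3, 0], [0, 4, x - 3], [0, -2, 0]]).

Evaluating gives χ_A(x) = x^4 - 12x^3 + 54x^2 - 108x + 81 = (x - 3)^4.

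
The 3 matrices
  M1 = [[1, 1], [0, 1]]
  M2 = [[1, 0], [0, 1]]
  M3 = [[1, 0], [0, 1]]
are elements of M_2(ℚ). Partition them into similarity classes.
Characteristic polynomials: χ_{M1} = (x - 1)^2, χ_{M2} = (x - 1)^2, χ_{M3} = (x - 1)^2.

{M1}: invariant factors (x - 1)^2.

{M2, M3}: invariant factors x - 1, x - 1.

Matrices are similar if and only if their invariant-factor lists agree; the partition into similarity classes is {M1}, {M2, M3}.

2 classes: {M1}, {M2, M3}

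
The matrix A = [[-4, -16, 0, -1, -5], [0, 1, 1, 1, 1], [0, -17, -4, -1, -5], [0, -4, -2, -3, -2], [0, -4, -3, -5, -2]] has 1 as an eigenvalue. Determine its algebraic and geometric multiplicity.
algebraic multiplicity 1, geometric multiplicity 1

The characteristic polynomial is (x - 1)(x + 1)(x + 4)^3, so the factor x - 1 appears with exponent 1: the algebraic multiplicity is 1.

rank(A - I) = 4, so the eigenspace has dimension 5 - 4 = 1: the geometric multiplicity is 1.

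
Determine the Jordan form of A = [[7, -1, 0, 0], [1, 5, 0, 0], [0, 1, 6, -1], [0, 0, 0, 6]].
J = [[6, 1, 0, 0], [0, 6, 1, 0], [0, 0, 6, 0], [0, 0, 0, 6]]

The characteristic polynomial is det(xI - A) = (x - 6)^4, so the eigenvalues are 6 (algebraic multiplicity 4).

For λ = 6: rank(A - 6I) = 2, rank((A - 6I)^2) = 1, rank((A - 6I)^3) = 0. The eigenspace has dimension 4 - 2 = 2, so there are 2 Jordan blocks; the rank sequence gives block sizes [3, 1].

Assembling the blocks gives the Jordan form J above.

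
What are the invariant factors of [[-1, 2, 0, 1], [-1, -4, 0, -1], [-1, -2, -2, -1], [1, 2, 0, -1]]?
x + 2, x + 2, (x + 2)^2

The Jordan structure of A has elementary divisors (x + 2)^2, (x + 2), (x + 2). Arranging the block sizes at each eigenvalue in decreasing order and taking row products gives the invariant factors.

Invariant factors (smallest first, each dividing the next): x + 2, x + 2, (x + 2)^2.

Check: the last factor (x + 2)^2 is the minimal polynomial, and the product (x + 2)^4 is the characteristic polynomial.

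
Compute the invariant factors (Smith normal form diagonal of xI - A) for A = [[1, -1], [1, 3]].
The Jordan structure of A has elementary divisors (x - 2)^2. Arranging the block sizes at each eigenvalue in decreasing order and taking row products gives the invariant factors.

Invariant factors (smallest first, each dividing the next): (x - 2)^2.

Check: the last factor (x - 2)^2 is the minimal polynomial, and the product (x - 2)^2 is the characteristic polynomial.

(x - 2)^2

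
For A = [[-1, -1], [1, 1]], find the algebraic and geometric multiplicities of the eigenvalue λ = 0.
algebraic multiplicity 2, geometric multiplicity 1

The characteristic polynomial is x^2, so the factor x appears with exponent 2: the algebraic multiplicity is 2.

rank(A) = 1, so the eigenspace has dimension 2 - 1 = 1: the geometric multiplicity is 1.

Since 1 < 2, A is not diagonalizable.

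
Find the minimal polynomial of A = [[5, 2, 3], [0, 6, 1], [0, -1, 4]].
m_A(x) = (x - 5)^3

The characteristic polynomial factors as (x - 5)^3. The minimal polynomial is ∏(x - λ)^{k_λ} where k_λ is the size of the largest Jordan block at λ.

For λ = 5: rank(A - 5I) = 2, and the largest Jordan block has size 3 (the smallest k with rank((A - 5I)^k) = rank((A - 5I)^(k+1))).

So m_A(x) = (x - 5)^3.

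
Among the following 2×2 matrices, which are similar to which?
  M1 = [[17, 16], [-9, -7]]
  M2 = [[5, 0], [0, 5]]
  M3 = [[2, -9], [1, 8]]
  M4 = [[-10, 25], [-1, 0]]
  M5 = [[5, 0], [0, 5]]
3 classes: {M1, M3}, {M2, M5}, {M4}

Characteristic polynomials: χ_{M1} = (x - 5)^2, χ_{M2} = (x - 5)^2, χ_{M3} = (x - 5)^2, χ_{M4} = (x + 5)^2, χ_{M5} = (x - 5)^2.

{M1, M3}: invariant factors (x - 5)^2.

{M2, M5}: invariant factors x - 5, x - 5.

{M4}: invariant factors (x + 5)^2.

Matrices are similar if and only if their invariant-factor lists agree; the partition into similarity classes is {M1, M3}, {M2, M5}, {M4}.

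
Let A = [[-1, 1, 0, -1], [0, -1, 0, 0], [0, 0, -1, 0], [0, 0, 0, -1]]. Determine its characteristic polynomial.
χ_A(x) = (x + 1)^4

xI - A = [[x + 1, -1, 0, 1], [0, x + 1, 0, 0], [0, 0, x + 1, 0], [0, 0, 0, x + 1]].

Expanding det(xI - A) along the first row:
det(xI - A) = + (x + 1)·det([[x + 1, 0, 0], [0, x + 1, 0], [0, 0, x + 1]]) - (-1)·det([[0, 0, 0], [0, x + 1, 0], [0, 0, x + 1]]) + (0)·det([[0, x + 1, 0], [0, 0, 0], [0, 0, x + 1]]) - (1)·det([[0, x + 1, 0], [0, 0, x + 1], [0, 0, 0]]).

Evaluating gives χ_A(x) = x^4 + 4x^3 + 6x^2 + 4x + 1 = (x + 1)^4.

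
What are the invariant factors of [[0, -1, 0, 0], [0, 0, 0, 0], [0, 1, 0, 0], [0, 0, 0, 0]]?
x, x, x^2

The Jordan structure of A has elementary divisors x^2, x, x. Arranging the block sizes at each eigenvalue in decreasing order and taking row products gives the invariant factors.

Invariant factors (smallest first, each dividing the next): x, x, x^2.

Check: the last factor x^2 is the minimal polynomial, and the product x^4 is the characteristic polynomial.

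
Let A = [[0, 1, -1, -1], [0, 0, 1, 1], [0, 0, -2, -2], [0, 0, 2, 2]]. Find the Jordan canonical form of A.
J = [[0, 1, 0, 0], [0, 0, 1, 0], [0, 0, 0, 0], [0, 0, 0, 0]]

The characteristic polynomial is det(xI - A) = x^4, so the eigenvalues are 0 (algebraic multiplicity 4).

For λ = 0: rank(A) = 2, rank(A^2) = 1, rank(A^3) = 0. The eigenspace has dimension 4 - 2 = 2, so there are 2 Jordan blocks; the rank sequence gives block sizes [3, 1].

Assembling the blocks gives the Jordan form J above.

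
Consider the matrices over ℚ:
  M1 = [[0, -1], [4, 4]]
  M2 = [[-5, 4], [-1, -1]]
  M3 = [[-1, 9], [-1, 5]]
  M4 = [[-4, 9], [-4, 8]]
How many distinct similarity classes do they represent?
2 classes: {M1, M3, M4}, {M2}

Characteristic polynomials: χ_{M1} = (x - 2)^2, χ_{M2} = (x + 3)^2, χ_{M3} = (x - 2)^2, χ_{M4} = (x - 2)^2.

{M1, M3, M4}: invariant factors (x - 2)^2.

{M2}: invariant factors (x + 3)^2.

Matrices are similar if and only if their invariant-factor lists agree; the partition into similarity classes is {M1, M3, M4}, {M2}.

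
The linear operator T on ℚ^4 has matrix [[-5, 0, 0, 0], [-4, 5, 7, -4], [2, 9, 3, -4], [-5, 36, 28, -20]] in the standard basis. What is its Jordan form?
The characteristic polynomial is det(xI - A) = (x + 4)^3(x + 5), so the eigenvalues are -5 (algebraic multiplicity 1), -4 (algebraic multiplicity 3).

For λ = -5: algebraic multiplicity 1 gives one 1×1 block.

For λ = -4: rank(A + 4I) = 2, rank((A + 4I)^2) = 1. The eigenspace has dimension 4 - 2 = 2, so there are 2 Jordan blocks; the rank sequence gives block sizes [2, 1].

Assembling the blocks gives the Jordan form J above.

J = [[-5, 0, 0, 0], [0, -4, 1, 0], [0, 0, -4, 0], [0, 0, 0, -4]]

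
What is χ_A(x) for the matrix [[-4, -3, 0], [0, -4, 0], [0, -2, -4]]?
χ_A(x) = (x + 4)^3

xI - A = [[x + 4, 3, 0], [0, x + 4, 0], [0, 2, x + 4]].

Expanding det(xI - A) along the first row:
det(xI - A) = + (x + 4)·det([[x + 4, 0], [2, x + 4]]) - (3)·det([[0, 0], [0, x + 4]]) + (0)·det([[0, x + 4], [0, 2]]).

Evaluating gives χ_A(x) = x^3 + 12x^2 + 48x + 64 = (x + 4)^3.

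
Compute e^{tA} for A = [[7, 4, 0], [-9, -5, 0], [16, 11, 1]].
A has Jordan form J = [[1, 1, 0], [0, 1, 1], [0, 0, 1]] with A = PJP^{-1}, so e^{tA} = P e^{tJ} P^{-1}.

For a Jordan block J_k(λ), e^{tJ_k(λ)} = e^{λt} · (I + tN + t^2 N^2/2! + ... + t^{k-1} N^{k-1}/(k-1)!) where N is the nilpotent superdiagonal part.

Assembling the blocks and conjugating back gives the entries of e^{tA} as shown above.

e^{tA} = [[(6*t + 1)*e^{t}, 4*t*e^{t}, 0], [-9*t*e^{t}, (1 - 6*t)*e^{t}, 0], [t*(32 - 3*t)*e^{t}/2, t*(11 - t)*e^{t}, e^{t}]]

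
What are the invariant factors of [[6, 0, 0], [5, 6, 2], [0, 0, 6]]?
x - 6, (x - 6)^2

The Jordan structure of A has elementary divisors (x - 6)^2, (x - 6). Arranging the block sizes at each eigenvalue in decreasing order and taking row products gives the invariant factors.

Invariant factors (smallest first, each dividing the next): x - 6, (x - 6)^2.

Check: the last factor (x - 6)^2 is the minimal polynomial, and the product (x - 6)^3 is the characteristic polynomial.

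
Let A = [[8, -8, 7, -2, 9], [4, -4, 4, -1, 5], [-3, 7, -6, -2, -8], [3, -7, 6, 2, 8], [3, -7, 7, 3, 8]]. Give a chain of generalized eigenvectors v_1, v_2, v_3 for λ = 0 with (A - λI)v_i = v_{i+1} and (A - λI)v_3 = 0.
We seek v_1 ∈ ker(A^3) \ ker(A^2), then set v_{i+1} = A v_i.

One such chain is v_1 = [[0, 0, 1, 0, -1]]^T, v_2 = [[-2, -1, 2, -2, -1]]^T, v_3 = [[1, 1, -1, 1, 1]]^T. Check: A v_3 = [[0, 0, 0, 0, 0]]^T = 0.

v_1 = [[0, 0, 1, 0, -1]]^T, v_2 = [[-2, -1, 2, -2, -1]]^T, v_3 = [[1, 1, -1, 1, 1]]^T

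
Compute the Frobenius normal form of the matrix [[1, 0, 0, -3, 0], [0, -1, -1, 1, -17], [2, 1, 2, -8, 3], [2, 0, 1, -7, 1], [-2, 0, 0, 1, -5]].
R = [[-5, 0, 0, 0, 0], [0, 0, 0, 0, -15], [0, 1, 0, 0, 2], [0, 0, 1, 0, 1], [0, 0, 0, 1, -5]]

The invariant factors of A (the non-unit diagonal entries of the Smith normal form of xI - A over ℚ[x]) are x + 5, (x + 5)(x^3 - x + 3), each dividing the next. The characteristic polynomial is their product, (x + 5)^2(x^3 - x + 3).

The rational canonical form is the block-diagonal matrix of companion matrices C(f_i):
R = [[-5, 0, 0, 0, 0], [0, 0, 0, 0, -15], [0, 1, 0, 0, 2], [0, 0, 1, 0, 1], [0, 0, 0, 1, -5]].

Note the characteristic polynomial does not split into linear factors over ℚ, so A has no Jordan form over ℚ; the rational canonical form exists over any field.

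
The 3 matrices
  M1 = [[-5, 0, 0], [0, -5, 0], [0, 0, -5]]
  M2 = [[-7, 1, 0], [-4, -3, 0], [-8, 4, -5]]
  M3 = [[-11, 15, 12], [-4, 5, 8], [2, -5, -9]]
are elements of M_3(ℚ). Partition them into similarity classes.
Characteristic polynomials: χ_{M1} = (x + 5)^3, χ_{M2} = (x + 5)^3, χ_{M3} = (x + 5)^3.

{M1}: invariant factors x + 5, x + 5, x + 5.

{M2, M3}: invariant factors x + 5, (x + 5)^2.

Matrices are similar if and only if their invariant-factor lists agree; the partition into similarity classes is {M1}, {M2, M3}.

2 classes: {M1}, {M2, M3}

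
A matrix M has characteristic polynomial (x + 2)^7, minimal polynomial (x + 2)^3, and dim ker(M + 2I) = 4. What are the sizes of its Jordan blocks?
λ = -2: algebraic multiplicity 7 (exponent in χ_M), largest block size 3 (exponent in m_M), 4 blocks (geometric multiplicity). These force block sizes [3, 2, 1, 1].

Jordan blocks: (-2, 3), (-2, 2), (-2, 1), (-2, 1)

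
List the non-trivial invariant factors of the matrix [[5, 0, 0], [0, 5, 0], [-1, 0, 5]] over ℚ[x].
x - 5, (x - 5)^2

The Jordan structure of A has elementary divisors (x - 5)^2, (x - 5). Arranging the block sizes at each eigenvalue in decreasing order and taking row products gives the invariant factors.

Invariant factors (smallest first, each dividing the next): x - 5, (x - 5)^2.

Check: the last factor (x - 5)^2 is the minimal polynomial, and the product (x - 5)^3 is the characteristic polynomial.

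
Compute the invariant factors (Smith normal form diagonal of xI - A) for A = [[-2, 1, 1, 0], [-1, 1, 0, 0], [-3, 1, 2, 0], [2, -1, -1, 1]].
The Jordan structure of A has elementary divisors x^2, (x - 1), (x - 1). Arranging the block sizes at each eigenvalue in decreasing order and taking row products gives the invariant factors.

Invariant factors (smallest first, each dividing the next): x - 1, x^2(x - 1).

Check: the last factor x^2(x - 1) is the minimal polynomial, and the product x^2(x - 1)^2 is the characteristic polynomial.

x - 1, x^2(x - 1)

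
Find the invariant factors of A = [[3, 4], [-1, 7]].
The Jordan structure of A has elementary divisors (x - 5)^2. Arranging the block sizes at each eigenvalue in decreasing order and taking row products gives the invariant factors.

Invariant factors (smallest first, each dividing the next): (x - 5)^2.

Check: the last factor (x - 5)^2 is the minimal polynomial, and the product (x - 5)^2 is the characteristic polynomial.

(x - 5)^2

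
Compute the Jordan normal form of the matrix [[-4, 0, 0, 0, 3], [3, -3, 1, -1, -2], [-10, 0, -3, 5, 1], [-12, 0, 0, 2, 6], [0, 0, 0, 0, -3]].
The characteristic polynomial is det(xI - A) = (x - 2)(x + 3)^3(x + 4), so the eigenvalues are -4 (algebraic multiplicity 1), -3 (algebraic multiplicity 3), 2 (algebraic multiplicity 1).

For λ = -4: algebraic multiplicity 1 gives one 1×1 block.

For λ = -3: rank(A + 3I) = 4, rank((A + 3I)^2) = 3, rank((A + 3I)^3) = 2. The eigenspace has dimension 5 - 4 = 1, so there is 1 Jordan block; the rank sequence gives block sizes [3].

For λ = 2: algebraic multiplicity 1 gives one 1×1 block.

Assembling the blocks gives the Jordan form J above.

J = [[-4, 0, 0, 0, 0], [0, -3, 1, 0, 0], [0, 0, -3, 1, 0], [0, 0, 0, -3, 0], [0, 0, 0, 0, 2]]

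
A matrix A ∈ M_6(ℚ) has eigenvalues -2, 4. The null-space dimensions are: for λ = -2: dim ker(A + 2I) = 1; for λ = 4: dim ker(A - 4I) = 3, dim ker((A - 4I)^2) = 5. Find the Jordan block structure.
Jordan blocks: (-2, 1), (4, 2), (4, 2), (4, 1)

λ = -2: successive nullity increments [1] count blocks of size ≥ k; block sizes are [1].
λ = 4: successive nullity increments [3, 2] count blocks of size ≥ k; block sizes are [2, 2, 1].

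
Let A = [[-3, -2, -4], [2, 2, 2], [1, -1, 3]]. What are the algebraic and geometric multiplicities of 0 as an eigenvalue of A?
algebraic multiplicity 1, geometric multiplicity 1

The characteristic polynomial is x(x - 1)^2, so the factor x appears with exponent 1: the algebraic multiplicity is 1.

rank(A) = 2, so the eigenspace has dimension 3 - 2 = 1: the geometric multiplicity is 1.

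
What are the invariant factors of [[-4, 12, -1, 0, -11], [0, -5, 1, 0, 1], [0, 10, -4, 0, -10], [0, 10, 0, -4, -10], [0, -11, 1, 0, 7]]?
The Jordan structure of A has elementary divisors (x + 4)^3, (x + 4), (x - 6). Arranging the block sizes at each eigenvalue in decreasing order and taking row products gives the invariant factors.

Invariant factors (smallest first, each dividing the next): x + 4, (x - 6)(x + 4)^3.

Check: the last factor (x - 6)(x + 4)^3 is the minimal polynomial, and the product (x - 6)(x + 4)^4 is the characteristic polynomial.

x + 4, (x - 6)(x + 4)^3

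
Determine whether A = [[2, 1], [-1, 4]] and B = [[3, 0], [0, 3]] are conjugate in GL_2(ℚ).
Both have characteristic polynomial (x - 3)^2, but the minimal polynomial of A is (x - 3)^2 while the minimal polynomial of B is x - 3. The minimal polynomial is a similarity invariant, so A and B are not similar.

No.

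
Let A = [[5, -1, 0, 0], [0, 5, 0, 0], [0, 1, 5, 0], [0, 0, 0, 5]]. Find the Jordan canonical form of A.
The characteristic polynomial is det(xI - A) = (x - 5)^4, so the eigenvalues are 5 (algebraic multiplicity 4).

For λ = 5: rank(A - 5I) = 1, rank((A - 5I)^2) = 0. The eigenspace has dimension 4 - 1 = 3, so there are 3 Jordan blocks; the rank sequence gives block sizes [2, 1, 1].

Assembling the blocks gives the Jordan form J above.

J = [[5, 1, 0, 0], [0, 5, 0, 0], [0, 0, 5, 0], [0, 0, 0, 5]]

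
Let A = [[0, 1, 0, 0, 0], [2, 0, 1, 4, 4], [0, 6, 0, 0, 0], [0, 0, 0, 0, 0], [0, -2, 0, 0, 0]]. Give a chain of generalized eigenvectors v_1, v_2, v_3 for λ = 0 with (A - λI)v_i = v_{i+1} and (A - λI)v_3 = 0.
v_1 = [[0, 0, 1, 0, 0]]^T, v_2 = [[0, 1, 0, 0, 0]]^T, v_3 = [[1, 0, 6, 0, -2]]^T

We seek v_1 ∈ ker(A^3) \ ker(A^2), then set v_{i+1} = A v_i.

One such chain is v_1 = [[0, 0, 1, 0, 0]]^T, v_2 = [[0, 1, 0, 0, 0]]^T, v_3 = [[1, 0, 6, 0, -2]]^T. Check: A v_3 = [[0, 0, 0, 0, 0]]^T = 0.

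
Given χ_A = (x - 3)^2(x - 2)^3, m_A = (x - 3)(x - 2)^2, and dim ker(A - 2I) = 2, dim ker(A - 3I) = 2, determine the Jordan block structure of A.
λ = 2: algebraic multiplicity 3 (exponent in χ_A), largest block size 2 (exponent in m_A), 2 blocks (geometric multiplicity). These force block sizes [2, 1].
λ = 3: algebraic multiplicity 2 (exponent in χ_A), largest block size 1 (exponent in m_A), 2 blocks (geometric multiplicity). These force block sizes [1, 1].

Jordan blocks: (2, 2), (2, 1), (3, 1), (3, 1)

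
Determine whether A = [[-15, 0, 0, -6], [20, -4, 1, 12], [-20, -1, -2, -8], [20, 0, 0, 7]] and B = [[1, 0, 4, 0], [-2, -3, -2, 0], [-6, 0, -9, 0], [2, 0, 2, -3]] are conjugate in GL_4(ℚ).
No.

Both have characteristic polynomial (x + 3)^3(x + 5), but the minimal polynomial of A is (x + 3)^2(x + 5) while the minimal polynomial of B is (x + 3)(x + 5). The minimal polynomial is a similarity invariant, so A and B are not similar.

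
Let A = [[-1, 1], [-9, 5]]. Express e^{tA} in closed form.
A has Jordan form J = [[2, 1], [0, 2]] with A = PJP^{-1}, so e^{tA} = P e^{tJ} P^{-1}.

For a Jordan block J_k(λ), e^{tJ_k(λ)} = e^{λt} · (I + tN + t^2 N^2/2! + ... + t^{k-1} N^{k-1}/(k-1)!) where N is the nilpotent superdiagonal part.

Assembling the blocks and conjugating back gives the entries of e^{tA} as shown above.

e^{tA} = [[(1 - 3*t)*e^{2*t}, t*e^{2*t}], [-9*t*e^{2*t}, (3*t + 1)*e^{2*t}]]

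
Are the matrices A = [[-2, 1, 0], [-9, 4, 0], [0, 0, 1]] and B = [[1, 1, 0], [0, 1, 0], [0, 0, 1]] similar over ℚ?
Two matrices over a field are similar if and only if they have the same invariant factors.

Both A and B have characteristic polynomial (x - 1)^3 and minimal polynomial (x - 1)^2. Computing further, both have invariant factors x - 1, (x - 1)^2. Hence A and B are similar.

Yes.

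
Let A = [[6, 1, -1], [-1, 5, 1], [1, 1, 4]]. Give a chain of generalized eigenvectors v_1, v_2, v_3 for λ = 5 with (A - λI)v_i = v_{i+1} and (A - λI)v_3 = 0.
v_1 = [[0, 0, 1]]^T, v_2 = [[-1, 1, -1]]^T, v_3 = [[1, 0, 1]]^T

We seek v_1 ∈ ker((A - 5I)^3) \ ker((A - 5I)^2), then set v_{i+1} = (A - 5I) v_i.

One such chain is v_1 = [[0, 0, 1]]^T, v_2 = [[-1, 1, -1]]^T, v_3 = [[1, 0, 1]]^T. Check: (A - 5I) v_3 = [[0, 0, 0]]^T = 0.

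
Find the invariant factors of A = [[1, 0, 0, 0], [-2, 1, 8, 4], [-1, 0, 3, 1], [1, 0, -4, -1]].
x - 1, (x - 1)^3

The Jordan structure of A has elementary divisors (x - 1)^3, (x - 1). Arranging the block sizes at each eigenvalue in decreasing order and taking row products gives the invariant factors.

Invariant factors (smallest first, each dividing the next): x - 1, (x - 1)^3.

Check: the last factor (x - 1)^3 is the minimal polynomial, and the product (x - 1)^4 is the characteristic polynomial.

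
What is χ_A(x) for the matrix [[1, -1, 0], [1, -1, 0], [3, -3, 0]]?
χ_A(x) = x^3

xI - A = [[x - 1, 1, 0], [-1, x + 1, 0], [-3, 3, x]].

Expanding det(xI - A) along the first row:
det(xI - A) = + (x - 1)·det([[x + 1, 0], [3, x]]) - (1)·det([[-1, 0], [-3, x]]) + (0)·det([[-1, x + 1], [-3, 3]]).

Evaluating gives χ_A(x) = x^3.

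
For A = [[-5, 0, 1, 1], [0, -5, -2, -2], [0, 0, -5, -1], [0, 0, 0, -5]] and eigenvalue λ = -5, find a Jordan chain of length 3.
We seek v_1 ∈ ker((A + 5I)^3) \ ker((A + 5I)^2), then set v_{i+1} = (A + 5I) v_i.

One such chain is v_1 = [[0, 1, 1, -1]]^T, v_2 = [[0, 0, 1, 0]]^T, v_3 = [[1, -2, 0, 0]]^T. Check: (A + 5I) v_3 = [[0, 0, 0, 0]]^T = 0.

v_1 = [[0, 1, 1, -1]]^T, v_2 = [[0, 0, 1, 0]]^T, v_3 = [[1, -2, 0, 0]]^T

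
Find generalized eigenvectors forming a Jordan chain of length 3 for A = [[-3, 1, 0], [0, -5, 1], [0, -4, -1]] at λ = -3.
v_1 = [[0, -1, -1]]^T, v_2 = [[-1, 1, 2]]^T, v_3 = [[1, 0, 0]]^T

We seek v_1 ∈ ker((A + 3I)^3) \ ker((A + 3I)^2), then set v_{i+1} = (A + 3I) v_i.

One such chain is v_1 = [[0, -1, -1]]^T, v_2 = [[-1, 1, 2]]^T, v_3 = [[1, 0, 0]]^T. Check: (A + 3I) v_3 = [[0, 0, 0]]^T = 0.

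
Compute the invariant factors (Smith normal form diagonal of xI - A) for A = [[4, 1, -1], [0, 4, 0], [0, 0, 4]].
x - 4, (x - 4)^2

The Jordan structure of A has elementary divisors (x - 4)^2, (x - 4). Arranging the block sizes at each eigenvalue in decreasing order and taking row products gives the invariant factors.

Invariant factors (smallest first, each dividing the next): x - 4, (x - 4)^2.

Check: the last factor (x - 4)^2 is the minimal polynomial, and the product (x - 4)^3 is the characteristic polynomial.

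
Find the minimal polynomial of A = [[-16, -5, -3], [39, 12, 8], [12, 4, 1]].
m_A(x) = (x + 1)^3

The characteristic polynomial factors as (x + 1)^3. The minimal polynomial is ∏(x - λ)^{k_λ} where k_λ is the size of the largest Jordan block at λ.

For λ = -1: rank(A + I) = 2, and the largest Jordan block has size 3 (the smallest k with rank((A + I)^k) = rank((A + I)^(k+1))).

So m_A(x) = (x + 1)^3.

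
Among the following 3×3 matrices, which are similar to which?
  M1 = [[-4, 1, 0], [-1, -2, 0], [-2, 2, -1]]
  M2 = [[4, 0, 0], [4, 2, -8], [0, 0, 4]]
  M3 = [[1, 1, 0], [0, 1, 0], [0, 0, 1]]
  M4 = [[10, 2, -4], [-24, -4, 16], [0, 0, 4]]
3 classes: {M1}, {M2, M4}, {M3}

Characteristic polynomials: χ_{M1} = (x + 1)(x + 3)^2, χ_{M2} = (x - 4)^2(x - 2), χ_{M3} = (x - 1)^3, χ_{M4} = (x - 4)^2(x - 2).

{M1}: invariant factors (x + 1)(x + 3)^2.

{M2, M4}: invariant factors x - 4, (x - 4)(x - 2).

{M3}: invariant factors x - 1, (x - 1)^2.

Matrices are similar if and only if their invariant-factor lists agree; the partition into similarity classes is {M1}, {M2, M4}, {M3}.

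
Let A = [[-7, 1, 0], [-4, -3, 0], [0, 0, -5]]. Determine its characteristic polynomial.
xI - A = [[x + 7, -1, 0], [4, x + 3, 0], [0, 0, x + 5]].

Expanding det(xI - A) along the first row:
det(xI - A) = + (x + 7)·det([[x + 3, 0], [0, x + 5]]) - (-1)·det([[4, 0], [0, x + 5]]) + (0)·det([[4, x + 3], [0, 0]]).

Evaluating gives χ_A(x) = x^3 + 15x^2 + 75x + 125 = (x + 5)^3.

χ_A(x) = (x + 5)^3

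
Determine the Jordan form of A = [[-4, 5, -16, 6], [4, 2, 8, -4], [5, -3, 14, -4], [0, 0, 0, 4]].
The characteristic polynomial is det(xI - A) = (x - 4)^4, so the eigenvalues are 4 (algebraic multiplicity 4).

For λ = 4: rank(A - 4I) = 2, rank((A - 4I)^2) = 1, rank((A - 4I)^3) = 0. The eigenspace has dimension 4 - 2 = 2, so there are 2 Jordan blocks; the rank sequence gives block sizes [3, 1].

Assembling the blocks gives the Jordan form J above.

J = [[4, 1, 0, 0], [0, 4, 1, 0], [0, 0, 4, 0], [0, 0, 0, 4]]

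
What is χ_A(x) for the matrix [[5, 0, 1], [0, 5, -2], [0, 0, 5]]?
xI - A = [[x - 5, 0, -1], [0, x - 5, 2], [0, 0, x - 5]].

Expanding det(xI - A) along the first row:
det(xI - A) = + (x - 5)·det([[x - 5, 2], [0, x - 5]]) - (0)·det([[0, 2], [0, x - 5]]) + (-1)·det([[0, x - 5], [0, 0]]).

Evaluating gives χ_A(x) = x^3 - 15x^2 + 75x - 125 = (x - 5)^3.

χ_A(x) = (x - 5)^3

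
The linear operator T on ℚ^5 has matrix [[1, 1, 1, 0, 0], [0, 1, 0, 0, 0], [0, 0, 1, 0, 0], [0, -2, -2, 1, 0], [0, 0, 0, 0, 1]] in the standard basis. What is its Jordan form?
J = [[1, 1, 0, 0, 0], [0, 1, 0, 0, 0], [0, 0, 1, 0, 0], [0, 0, 0, 1, 0], [0, 0, 0, 0, 1]]

The characteristic polynomial is det(xI - A) = (x - 1)^5, so the eigenvalues are 1 (algebraic multiplicity 5).

For λ = 1: rank(A - I) = 1, rank((A - I)^2) = 0. The eigenspace has dimension 5 - 1 = 4, so there are 4 Jordan blocks; the rank sequence gives block sizes [2, 1, 1, 1].

Assembling the blocks gives the Jordan form J above.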